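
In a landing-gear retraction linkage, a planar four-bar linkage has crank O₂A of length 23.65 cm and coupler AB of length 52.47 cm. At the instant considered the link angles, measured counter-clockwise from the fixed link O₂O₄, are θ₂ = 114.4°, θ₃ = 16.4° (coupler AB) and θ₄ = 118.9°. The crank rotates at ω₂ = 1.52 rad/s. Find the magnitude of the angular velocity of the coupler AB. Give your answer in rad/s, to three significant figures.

0.0551

ω₂ = 1.52 rad/s
Differentiating the loop-closure r₂e^{iθ₂}+r₃e^{iθ₃}=r₁+r₄e^{iθ₄} gives r₂ω₂e^{iθ₂}+r₃ω₃e^{iθ₃}=r₄ω₄e^{iθ₄}.
Eliminating the other unknown: ω₃ = r₂ω₂ sin(θ₄−θ₂) / [r₃ sin(θ₃−θ₄)].
Numerator sine = +0.07846; denominator sine = -0.97630.
Result = 0.2365·1.52·(+0.07846) / (0.5247·(-0.97630)) = -0.055059 rad/s; magnitude 0.055059 rad/s.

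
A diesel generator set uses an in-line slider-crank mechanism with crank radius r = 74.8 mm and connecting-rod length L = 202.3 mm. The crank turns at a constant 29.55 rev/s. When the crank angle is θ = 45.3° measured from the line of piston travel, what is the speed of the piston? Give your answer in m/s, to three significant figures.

ω = 2π·29.6 = 185.7 rad/s
For an in-line slider-crank, x = r cosθ + √(L² − r² sin²θ), so v = −rω sinθ·[1 + r cosθ/√(L² − r² sin²θ)].
With r = 0.0748 m, L = 0.2023 m, θ = 45.3°: √(L² − r² sin²θ) = 0.19519 m.
v = −0.0748·185.7·0.71080·[1 + 0.0748·0.70339/0.19519] = -12.532 m/s.
|v| = 12.532 m/s.

12.5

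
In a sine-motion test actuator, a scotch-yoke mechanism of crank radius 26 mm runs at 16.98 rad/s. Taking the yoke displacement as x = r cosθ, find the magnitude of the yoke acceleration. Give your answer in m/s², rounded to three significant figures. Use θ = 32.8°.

ω = 16.98 rad/s
x = r cosθ ⇒ ẍ = −rω² cosθ (ω constant).
|a| = rω²|cosθ| = 0.026·(16.98)²·|cos 32.8°| = 6.3012 m/s².

6.30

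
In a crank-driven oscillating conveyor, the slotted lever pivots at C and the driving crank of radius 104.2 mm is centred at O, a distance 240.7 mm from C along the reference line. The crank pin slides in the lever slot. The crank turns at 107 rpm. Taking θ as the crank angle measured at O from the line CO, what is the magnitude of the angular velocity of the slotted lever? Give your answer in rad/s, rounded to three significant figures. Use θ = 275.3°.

2.01

ω = 11.21 rad/s (from 107 rpm).
Crank pin A relative to C: A = (d + r cosθ, r sinθ); lever angle φ = atan2(r sinθ, d + r cosθ).
Differentiating tanφ: φ̇ = rω(d cosθ + r)/(d² + r² + 2dr cosθ).
d² + r² + 2dr cosθ = |CA|² = 0.0734276 m²;  d cosθ + r = +0.12643 m.
|ω_lever| = |0.1042·11.21·+0.12643| / 0.0734276 = 2.0104 rad/s.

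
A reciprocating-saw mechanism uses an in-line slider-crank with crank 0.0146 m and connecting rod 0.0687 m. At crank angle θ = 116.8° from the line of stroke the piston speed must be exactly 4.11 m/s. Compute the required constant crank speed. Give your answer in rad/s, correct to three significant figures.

For an in-line slider-crank, |v_piston| = rω|sinθ|·[1 + r cosθ/√(L² − r² sin²θ)].
With r = 0.0146 m, L = 0.0687 m, θ = 116.8°: the bracketed kinematic factor |dx/dθ| = 0.01176 m.
ω = v/|dx/dθ| = 4.11/0.01176 = 349.49 rad/s.

349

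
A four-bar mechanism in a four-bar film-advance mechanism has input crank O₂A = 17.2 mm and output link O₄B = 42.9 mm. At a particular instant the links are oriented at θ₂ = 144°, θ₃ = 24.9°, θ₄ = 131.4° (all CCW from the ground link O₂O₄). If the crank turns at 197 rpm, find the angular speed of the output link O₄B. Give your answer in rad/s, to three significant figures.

7.54

ω₂ = 20.63 rad/s (from 197 rpm).
Differentiating the loop-closure r₂e^{iθ₂}+r₃e^{iθ₃}=r₁+r₄e^{iθ₄} gives r₂ω₂e^{iθ₂}+r₃ω₃e^{iθ₃}=r₄ω₄e^{iθ₄}.
Eliminating the other unknown: ω₄ = r₂ω₂ sin(θ₂−θ₃) / [r₄ sin(θ₄−θ₃)].
Numerator sine = +0.87377; denominator sine = +0.95882.
Result = 0.0172·20.63·(+0.87377) / (0.0429·(+0.95882)) = +7.5375 rad/s; magnitude 7.5375 rad/s.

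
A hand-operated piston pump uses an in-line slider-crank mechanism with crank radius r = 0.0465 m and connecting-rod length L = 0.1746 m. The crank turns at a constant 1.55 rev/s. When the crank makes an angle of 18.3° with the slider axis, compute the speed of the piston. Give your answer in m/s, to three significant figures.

0.178

ω = 2π·1.55 = 9.739 rad/s
For an in-line slider-crank, x = r cosθ + √(L² − r² sin²θ), so v = −rω sinθ·[1 + r cosθ/√(L² − r² sin²θ)].
With r = 0.0465 m, L = 0.1746 m, θ = 18.3°: √(L² − r² sin²θ) = 0.17399 m.
v = −0.0465·9.739·0.31399·[1 + 0.0465·0.94943/0.17399] = -0.17828 m/s.
|v| = 0.17828 m/s.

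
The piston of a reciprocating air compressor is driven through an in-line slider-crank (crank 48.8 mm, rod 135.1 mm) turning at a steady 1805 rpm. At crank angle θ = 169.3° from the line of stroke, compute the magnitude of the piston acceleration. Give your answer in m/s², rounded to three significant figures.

1120

ω = 2π·1805/60 = 189 rad/s
x(θ) = r cosθ + √(L² − r² sin²θ); with ω constant, a = ω²·d²x/dθ².
d²x/dθ² = −r cosθ − r²(cos2θ)/√u − r⁴ sin²2θ/(4u^{3/2}),  u = L² − r² sin²θ = 0.0181699 m².
Substituting r = 0.0488 m, L = 0.1351 m, θ = 169.3°: d²x/dθ² = +0.031425 m.
a = ω²·d²x/dθ² = (189)²·(+0.031425) = +1122.8 m/s²;  |a| = 1122.8 m/s².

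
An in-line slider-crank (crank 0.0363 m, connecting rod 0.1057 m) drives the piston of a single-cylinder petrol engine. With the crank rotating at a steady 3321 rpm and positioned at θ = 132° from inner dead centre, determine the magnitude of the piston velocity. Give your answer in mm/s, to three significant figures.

7150

ω = 2π·3321/60 = 347.8 rad/s
For an in-line slider-crank, x = r cosθ + √(L² − r² sin²θ), so v = −rω sinθ·[1 + r cosθ/√(L² − r² sin²θ)].
With r = 0.0363 m, L = 0.1057 m, θ = 132°: √(L² − r² sin²θ) = 0.1022 m.
v = −0.0363·347.8·0.74314·[1 + 0.0363·-0.66913/0.1022] = -7.1519 m/s.
|v| = 7.1519 m/s = 7151.9 mm/s.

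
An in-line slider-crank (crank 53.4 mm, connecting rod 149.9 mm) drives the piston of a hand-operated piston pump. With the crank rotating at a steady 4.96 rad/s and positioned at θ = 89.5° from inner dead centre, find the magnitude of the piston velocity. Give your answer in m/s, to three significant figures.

ω = 4.96 rad/s
For an in-line slider-crank, x = r cosθ + √(L² − r² sin²θ), so v = −rω sinθ·[1 + r cosθ/√(L² − r² sin²θ)].
With r = 0.0534 m, L = 0.1499 m, θ = 89.5°: √(L² − r² sin²θ) = 0.14007 m.
v = −0.0534·4.96·0.99996·[1 + 0.0534·0.00873/0.14007] = -0.26574 m/s.
|v| = 0.26574 m/s.

0.266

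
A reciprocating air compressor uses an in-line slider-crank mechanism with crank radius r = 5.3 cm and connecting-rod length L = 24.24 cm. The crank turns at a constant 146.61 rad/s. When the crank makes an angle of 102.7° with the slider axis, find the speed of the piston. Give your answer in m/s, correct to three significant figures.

ω = 146.6 rad/s
For an in-line slider-crank, x = r cosθ + √(L² − r² sin²θ), so v = −rω sinθ·[1 + r cosθ/√(L² − r² sin²θ)].
With r = 0.053 m, L = 0.2424 m, θ = 102.7°: √(L² − r² sin²θ) = 0.23682 m.
v = −0.053·146.6·0.97553·[1 + 0.053·-0.21985/0.23682] = -7.2073 m/s.
|v| = 7.2073 m/s.

7.21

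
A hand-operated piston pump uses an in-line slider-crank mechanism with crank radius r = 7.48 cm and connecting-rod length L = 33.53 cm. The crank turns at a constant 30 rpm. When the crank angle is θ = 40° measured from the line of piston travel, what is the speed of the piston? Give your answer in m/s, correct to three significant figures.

ω = 2π·30/60 = 3.142 rad/s
For an in-line slider-crank, x = r cosθ + √(L² − r² sin²θ), so v = −rω sinθ·[1 + r cosθ/√(L² − r² sin²θ)].
With r = 0.0748 m, L = 0.3353 m, θ = 40°: √(L² − r² sin²θ) = 0.33183 m.
v = −0.0748·3.142·0.64279·[1 + 0.0748·0.76604/0.33183] = -0.17713 m/s.
|v| = 0.17713 m/s.

0.177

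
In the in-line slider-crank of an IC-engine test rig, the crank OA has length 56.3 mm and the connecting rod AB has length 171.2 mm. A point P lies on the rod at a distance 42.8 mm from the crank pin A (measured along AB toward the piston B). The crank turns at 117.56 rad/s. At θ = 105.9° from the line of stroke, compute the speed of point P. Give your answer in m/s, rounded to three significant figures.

ω = 117.6 rad/s.  Crank-pin speed |V_A| = rω = 6.6186 m/s, perpendicular to OA.
Rod angle: sinφ = −(r/L) sinθ ⇒ φ = -18.438°; ω_rod = −rω cosθ/√(L²−r²sin²θ) = +11.164 rad/s.
V_P = V_A + ω_rod × AP, with AP = 0.0428 m along the rod.
Components: V_Px = −rω sinθ − a·ω_rod·sinφ = -6.2143 m/s;  V_Py = rω cosθ + a·ω_rod·cosφ = -1.3599 m/s.
|V_P| = √(V_Px² + V_Py²) = 6.3613 m/s.

6.36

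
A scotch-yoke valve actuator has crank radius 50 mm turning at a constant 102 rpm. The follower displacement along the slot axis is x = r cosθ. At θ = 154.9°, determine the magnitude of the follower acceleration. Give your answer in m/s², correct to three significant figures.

5.17

ω = 10.68 rad/s (from 102 rpm).
x = r cosθ ⇒ ẍ = −rω² cosθ (ω constant).
|a| = rω²|cosθ| = 0.05·(10.68)²·|cos 154.9°| = 5.1659 m/s².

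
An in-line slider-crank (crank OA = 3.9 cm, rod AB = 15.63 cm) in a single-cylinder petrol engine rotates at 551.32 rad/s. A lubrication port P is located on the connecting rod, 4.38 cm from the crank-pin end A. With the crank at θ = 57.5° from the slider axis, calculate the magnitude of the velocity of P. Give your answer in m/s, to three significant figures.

ω = 551.3 rad/s.  Crank-pin speed |V_A| = rω = 21.501 m/s, perpendicular to OA.
Rod angle: sinφ = −(r/L) sinθ ⇒ φ = -12.148°; ω_rod = −rω cosθ/√(L²−r²sin²θ) = -75.607 rad/s.
V_P = V_A + ω_rod × AP, with AP = 0.0438 m along the rod.
Components: V_Px = −rω sinθ − a·ω_rod·sinφ = -18.831 m/s;  V_Py = rω cosθ + a·ω_rod·cosφ = +8.3153 m/s.
|V_P| = √(V_Px² + V_Py²) = 20.585 m/s.

20.6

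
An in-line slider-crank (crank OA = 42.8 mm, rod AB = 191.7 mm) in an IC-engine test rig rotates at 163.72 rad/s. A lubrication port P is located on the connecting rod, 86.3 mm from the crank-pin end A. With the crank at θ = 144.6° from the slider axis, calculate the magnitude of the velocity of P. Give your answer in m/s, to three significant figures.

ω = 163.7 rad/s.  Crank-pin speed |V_A| = rω = 7.0072 m/s, perpendicular to OA.
Rod angle: sinφ = −(r/L) sinθ ⇒ φ = -7.431°; ω_rod = −rω cosθ/√(L²−r²sin²θ) = +30.048 rad/s.
V_P = V_A + ω_rod × AP, with AP = 0.0863 m along the rod.
Components: V_Px = −rω sinθ − a·ω_rod·sinφ = -3.7238 m/s;  V_Py = rω cosθ + a·ω_rod·cosφ = -3.1404 m/s.
|V_P| = √(V_Px² + V_Py²) = 4.8712 m/s.

4.87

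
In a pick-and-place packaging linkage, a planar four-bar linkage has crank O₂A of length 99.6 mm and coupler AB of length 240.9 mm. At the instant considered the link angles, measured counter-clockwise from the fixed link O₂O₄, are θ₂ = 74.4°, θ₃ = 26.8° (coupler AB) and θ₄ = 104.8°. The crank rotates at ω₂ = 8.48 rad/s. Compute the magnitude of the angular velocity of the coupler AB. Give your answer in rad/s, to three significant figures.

ω₂ = 8.48 rad/s
Differentiating the loop-closure r₂e^{iθ₂}+r₃e^{iθ₃}=r₁+r₄e^{iθ₄} gives r₂ω₂e^{iθ₂}+r₃ω₃e^{iθ₃}=r₄ω₄e^{iθ₄}.
Eliminating the other unknown: ω₃ = r₂ω₂ sin(θ₄−θ₂) / [r₃ sin(θ₃−θ₄)].
Numerator sine = +0.50603; denominator sine = -0.97815.
Result = 0.0996·8.48·(+0.50603) / (0.2409·(-0.97815)) = -1.8138 rad/s; magnitude 1.8138 rad/s.

1.81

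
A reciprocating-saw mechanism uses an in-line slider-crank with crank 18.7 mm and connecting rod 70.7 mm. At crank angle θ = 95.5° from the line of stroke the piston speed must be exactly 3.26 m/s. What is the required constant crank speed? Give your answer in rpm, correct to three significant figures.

For an in-line slider-crank, |v_piston| = rω|sinθ|·[1 + r cosθ/√(L² − r² sin²θ)].
With r = 0.0187 m, L = 0.0707 m, θ = 95.5°: the bracketed kinematic factor |dx/dθ| = 0.018125 m.
ω = v/|dx/dθ| = 3.26/0.018125 = 179.86 rad/s.
N = 60ω/(2π) = 1717.6 rpm.

1720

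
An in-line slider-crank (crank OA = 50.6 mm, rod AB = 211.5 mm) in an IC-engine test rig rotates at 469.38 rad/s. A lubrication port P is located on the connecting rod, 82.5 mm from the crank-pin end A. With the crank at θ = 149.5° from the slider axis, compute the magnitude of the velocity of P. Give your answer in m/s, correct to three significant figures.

16.7

ω = 469.4 rad/s.  Crank-pin speed |V_A| = rω = 23.751 m/s, perpendicular to OA.
Rod angle: sinφ = −(r/L) sinθ ⇒ φ = -6.974°; ω_rod = −rω cosθ/√(L²−r²sin²θ) = +97.479 rad/s.
V_P = V_A + ω_rod × AP, with AP = 0.0825 m along the rod.
Components: V_Px = −rω sinθ − a·ω_rod·sinφ = -11.078 m/s;  V_Py = rω cosθ + a·ω_rod·cosφ = -12.482 m/s.
|V_P| = √(V_Px² + V_Py²) = 16.689 m/s.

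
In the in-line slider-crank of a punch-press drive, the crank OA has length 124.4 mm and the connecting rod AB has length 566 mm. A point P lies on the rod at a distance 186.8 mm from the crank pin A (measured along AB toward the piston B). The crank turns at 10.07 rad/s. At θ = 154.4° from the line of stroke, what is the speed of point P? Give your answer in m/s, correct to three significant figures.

0.910

ω = 10.07 rad/s.  Crank-pin speed |V_A| = rω = 1.2527 m/s, perpendicular to OA.
Rod angle: sinφ = −(r/L) sinθ ⇒ φ = -5.449°; ω_rod = −rω cosθ/√(L²−r²sin²θ) = +2.0051 rad/s.
V_P = V_A + ω_rod × AP, with AP = 0.1868 m along the rod.
Components: V_Px = −rω sinθ − a·ω_rod·sinφ = -0.50571 m/s;  V_Py = rω cosθ + a·ω_rod·cosφ = -0.75688 m/s.
|V_P| = √(V_Px² + V_Py²) = 0.91028 m/s.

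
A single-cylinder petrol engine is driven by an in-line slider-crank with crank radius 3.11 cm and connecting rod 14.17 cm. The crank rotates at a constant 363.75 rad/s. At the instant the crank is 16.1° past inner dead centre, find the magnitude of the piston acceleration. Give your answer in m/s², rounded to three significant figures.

4720

ω = 363.8 rad/s
x(θ) = r cosθ + √(L² − r² sin²θ); with ω constant, a = ω²·d²x/dθ².
d²x/dθ² = −r cosθ − r²(cos2θ)/√u − r⁴ sin²2θ/(4u^{3/2}),  u = L² − r² sin²θ = 0.0200045 m².
Substituting r = 0.0311 m, L = 0.1417 m, θ = 16.1°: d²x/dθ² = -0.03569 m.
a = ω²·d²x/dθ² = (363.8)²·(-0.03569) = -4722.3 m/s²;  |a| = 4722.3 m/s².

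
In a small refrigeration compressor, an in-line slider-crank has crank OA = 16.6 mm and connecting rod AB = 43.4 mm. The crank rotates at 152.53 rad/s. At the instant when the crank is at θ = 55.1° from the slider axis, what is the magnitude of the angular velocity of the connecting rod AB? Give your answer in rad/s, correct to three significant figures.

ω = 152.5 rad/s
The rod makes angle φ with the slider axis where L sinφ = r sinθ; differentiating, L cosφ·φ̇ = r ω cosθ.
L cosφ = √(L² − r² sin²θ) = 0.041209 m.
|ω_rod| = r ω |cosθ| / √(L² − r² sin²θ) = 0.0166·152.5·0.57215/0.041209 = 35.154 rad/s.

35.2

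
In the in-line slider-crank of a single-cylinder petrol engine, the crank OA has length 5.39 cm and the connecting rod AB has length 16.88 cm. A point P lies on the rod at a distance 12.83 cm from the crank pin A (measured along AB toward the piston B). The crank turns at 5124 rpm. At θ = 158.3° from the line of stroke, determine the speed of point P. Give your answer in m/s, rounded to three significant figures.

10.5

ω = 536.6 rad/s.  Crank-pin speed |V_A| = rω = 28.922 m/s, perpendicular to OA.
Rod angle: sinφ = −(r/L) sinθ ⇒ φ = -6.780°; ω_rod = −rω cosθ/√(L²−r²sin²θ) = +160.32 rad/s.
V_P = V_A + ω_rod × AP, with AP = 0.1283 m along the rod.
Components: V_Px = −rω sinθ − a·ω_rod·sinφ = -8.2653 m/s;  V_Py = rω cosθ + a·ω_rod·cosφ = -6.4474 m/s.
|V_P| = √(V_Px² + V_Py²) = 10.483 m/s.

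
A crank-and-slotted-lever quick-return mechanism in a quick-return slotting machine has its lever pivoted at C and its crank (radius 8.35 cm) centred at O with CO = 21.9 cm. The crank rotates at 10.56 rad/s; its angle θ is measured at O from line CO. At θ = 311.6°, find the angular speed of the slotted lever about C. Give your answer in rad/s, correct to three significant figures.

ω = 10.56 rad/s
Crank pin A relative to C: A = (d + r cosθ, r sinθ); lever angle φ = atan2(r sinθ, d + r cosθ).
Differentiating tanφ: φ̇ = rω(d cosθ + r)/(d² + r² + 2dr cosθ).
d² + r² + 2dr cosθ = |CA|² = 0.079215 m²;  d cosθ + r = +0.2289 m.
|ω_lever| = |0.0835·10.56·+0.2289| / 0.079215 = 2.5479 rad/s.

2.55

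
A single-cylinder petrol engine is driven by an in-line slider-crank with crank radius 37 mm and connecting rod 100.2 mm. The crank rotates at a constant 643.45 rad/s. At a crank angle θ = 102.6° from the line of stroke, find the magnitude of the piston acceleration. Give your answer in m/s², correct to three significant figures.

8790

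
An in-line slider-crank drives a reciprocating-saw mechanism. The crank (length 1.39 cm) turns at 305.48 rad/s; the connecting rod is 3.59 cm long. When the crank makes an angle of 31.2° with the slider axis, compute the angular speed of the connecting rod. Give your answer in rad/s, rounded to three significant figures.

ω = 305.5 rad/s
The rod makes angle φ with the slider axis where L sinφ = r sinθ; differentiating, L cosφ·φ̇ = r ω cosθ.
L cosφ = √(L² − r² sin²θ) = 0.03517 m.
|ω_rod| = r ω |cosθ| / √(L² − r² sin²θ) = 0.0139·305.5·0.85536/0.03517 = 103.27 rad/s.

103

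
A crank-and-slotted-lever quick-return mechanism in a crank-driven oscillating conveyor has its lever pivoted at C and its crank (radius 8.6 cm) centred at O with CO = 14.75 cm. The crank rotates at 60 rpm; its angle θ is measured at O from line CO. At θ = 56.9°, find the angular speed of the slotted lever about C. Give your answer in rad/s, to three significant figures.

2.09

ω = 6.283 rad/s (from 60 rpm).
Crank pin A relative to C: A = (d + r cosθ, r sinθ); lever angle φ = atan2(r sinθ, d + r cosθ).
Differentiating tanφ: φ̇ = rω(d cosθ + r)/(d² + r² + 2dr cosθ).
d² + r² + 2dr cosθ = |CA|² = 0.0430069 m²;  d cosθ + r = +0.16655 m.
|ω_lever| = |0.086·6.283·+0.16655| / 0.0430069 = 2.0926 rad/s.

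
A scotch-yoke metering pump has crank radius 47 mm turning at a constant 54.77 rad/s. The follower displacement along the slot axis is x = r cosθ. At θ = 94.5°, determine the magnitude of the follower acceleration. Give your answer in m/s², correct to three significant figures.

ω = 54.77 rad/s
x = r cosθ ⇒ ẍ = −rω² cosθ (ω constant).
|a| = rω²|cosθ| = 0.047·(54.77)²·|cos 94.5°| = 11.062 m/s².

11.1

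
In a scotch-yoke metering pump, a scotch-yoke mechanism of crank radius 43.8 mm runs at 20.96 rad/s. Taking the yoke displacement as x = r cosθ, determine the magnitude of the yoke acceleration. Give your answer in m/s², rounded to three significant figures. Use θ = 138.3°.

ω = 20.96 rad/s
x = r cosθ ⇒ ẍ = −rω² cosθ (ω constant).
|a| = rω²|cosθ| = 0.0438·(20.96)²·|cos 138.3°| = 14.367 m/s².

14.4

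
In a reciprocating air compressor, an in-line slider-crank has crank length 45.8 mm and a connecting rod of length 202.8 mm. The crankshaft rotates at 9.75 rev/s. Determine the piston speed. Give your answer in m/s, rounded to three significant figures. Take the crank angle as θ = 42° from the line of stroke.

ω = 2π·9.75 = 61.26 rad/s
For an in-line slider-crank, x = r cosθ + √(L² − r² sin²θ), so v = −rω sinθ·[1 + r cosθ/√(L² − r² sin²θ)].
With r = 0.0458 m, L = 0.2028 m, θ = 42°: √(L² − r² sin²θ) = 0.20047 m.
v = −0.0458·61.26·0.66913·[1 + 0.0458·0.74314/0.20047] = -2.1962 m/s.
|v| = 2.1962 m/s.

2.20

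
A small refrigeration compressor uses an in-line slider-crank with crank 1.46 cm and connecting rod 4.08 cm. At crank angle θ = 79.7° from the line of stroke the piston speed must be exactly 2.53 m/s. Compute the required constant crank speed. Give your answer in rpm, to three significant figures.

1570

For an in-line slider-crank, |v_piston| = rω|sinθ|·[1 + r cosθ/√(L² − r² sin²θ)].
With r = 0.0146 m, L = 0.0408 m, θ = 79.7°: the bracketed kinematic factor |dx/dθ| = 0.015347 m.
ω = v/|dx/dθ| = 2.53/0.015347 = 164.86 rad/s.
N = 60ω/(2π) = 1574.3 rpm.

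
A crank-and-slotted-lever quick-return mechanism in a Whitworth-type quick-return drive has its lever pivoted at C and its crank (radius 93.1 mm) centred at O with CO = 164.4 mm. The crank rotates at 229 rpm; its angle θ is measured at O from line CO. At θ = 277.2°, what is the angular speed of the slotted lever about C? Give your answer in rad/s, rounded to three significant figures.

ω = 23.98 rad/s (from 229 rpm).
Crank pin A relative to C: A = (d + r cosθ, r sinθ); lever angle φ = atan2(r sinθ, d + r cosθ).
Differentiating tanφ: φ̇ = rω(d cosθ + r)/(d² + r² + 2dr cosθ).
d² + r² + 2dr cosθ = |CA|² = 0.0395316 m²;  d cosθ + r = +0.1137 m.
|ω_lever| = |0.0931·23.98·+0.1137| / 0.0395316 = 6.4217 rad/s.

6.42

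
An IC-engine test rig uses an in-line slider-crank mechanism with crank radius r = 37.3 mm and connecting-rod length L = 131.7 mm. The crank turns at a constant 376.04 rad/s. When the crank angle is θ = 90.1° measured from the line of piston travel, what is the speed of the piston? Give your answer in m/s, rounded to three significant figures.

ω = 376 rad/s
For an in-line slider-crank, x = r cosθ + √(L² − r² sin²θ), so v = −rω sinθ·[1 + r cosθ/√(L² − r² sin²θ)].
With r = 0.0373 m, L = 0.1317 m, θ = 90.1°: √(L² − r² sin²θ) = 0.12631 m.
v = −0.0373·376·1.00000·[1 + 0.0373·-0.00175/0.12631] = -14.019 m/s.
|v| = 14.019 m/s.

14.0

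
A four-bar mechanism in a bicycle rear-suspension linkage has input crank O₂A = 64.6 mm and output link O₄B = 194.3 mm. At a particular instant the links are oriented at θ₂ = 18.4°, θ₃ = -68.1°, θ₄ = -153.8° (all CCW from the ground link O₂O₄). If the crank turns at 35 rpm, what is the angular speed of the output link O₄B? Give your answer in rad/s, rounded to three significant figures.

1.22

ω₂ = 3.665 rad/s (from 35 rpm).
Differentiating the loop-closure r₂e^{iθ₂}+r₃e^{iθ₃}=r₁+r₄e^{iθ₄} gives r₂ω₂e^{iθ₂}+r₃ω₃e^{iθ₃}=r₄ω₄e^{iθ₄}.
Eliminating the other unknown: ω₄ = r₂ω₂ sin(θ₂−θ₃) / [r₄ sin(θ₄−θ₃)].
Numerator sine = +0.99813; denominator sine = -0.99719.
Result = 0.0646·3.665·(+0.99813) / (0.1943·(-0.99719)) = -1.2197 rad/s; magnitude 1.2197 rad/s.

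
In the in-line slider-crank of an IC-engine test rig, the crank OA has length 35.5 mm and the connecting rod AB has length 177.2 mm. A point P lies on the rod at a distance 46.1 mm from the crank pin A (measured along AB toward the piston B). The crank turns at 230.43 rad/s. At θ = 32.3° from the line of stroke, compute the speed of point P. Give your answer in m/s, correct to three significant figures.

ω = 230.4 rad/s.  Crank-pin speed |V_A| = rω = 8.1803 m/s, perpendicular to OA.
Rod angle: sinφ = −(r/L) sinθ ⇒ φ = -6.145°; ω_rod = −rω cosθ/√(L²−r²sin²θ) = -39.246 rad/s.
V_P = V_A + ω_rod × AP, with AP = 0.0461 m along the rod.
Components: V_Px = −rω sinθ − a·ω_rod·sinφ = -4.5648 m/s;  V_Py = rω cosθ + a·ω_rod·cosφ = +5.1156 m/s.
|V_P| = √(V_Px² + V_Py²) = 6.8562 m/s.

6.86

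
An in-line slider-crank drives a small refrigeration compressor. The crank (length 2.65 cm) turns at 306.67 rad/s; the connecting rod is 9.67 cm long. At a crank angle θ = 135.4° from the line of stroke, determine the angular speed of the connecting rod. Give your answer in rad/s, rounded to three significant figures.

61.0

ω = 306.7 rad/s
The rod makes angle φ with the slider axis where L sinφ = r sinθ; differentiating, L cosφ·φ̇ = r ω cosθ.
L cosφ = √(L² − r² sin²θ) = 0.094893 m.
|ω_rod| = r ω |cosθ| / √(L² − r² sin²θ) = 0.0265·306.7·0.71203/0.094893 = 60.979 rad/s.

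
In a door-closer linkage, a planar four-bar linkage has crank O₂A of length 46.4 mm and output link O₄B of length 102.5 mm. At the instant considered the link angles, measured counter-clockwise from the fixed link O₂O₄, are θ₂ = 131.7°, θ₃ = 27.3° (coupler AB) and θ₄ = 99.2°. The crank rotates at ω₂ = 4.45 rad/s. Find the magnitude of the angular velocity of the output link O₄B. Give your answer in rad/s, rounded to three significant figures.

2.05

ω₂ = 4.45 rad/s
Differentiating the loop-closure r₂e^{iθ₂}+r₃e^{iθ₃}=r₁+r₄e^{iθ₄} gives r₂ω₂e^{iθ₂}+r₃ω₃e^{iθ₃}=r₄ω₄e^{iθ₄}.
Eliminating the other unknown: ω₄ = r₂ω₂ sin(θ₂−θ₃) / [r₄ sin(θ₄−θ₃)].
Numerator sine = +0.96858; denominator sine = +0.95052.
Result = 0.0464·4.45·(+0.96858) / (0.1025·(+0.95052)) = +2.0527 rad/s; magnitude 2.0527 rad/s.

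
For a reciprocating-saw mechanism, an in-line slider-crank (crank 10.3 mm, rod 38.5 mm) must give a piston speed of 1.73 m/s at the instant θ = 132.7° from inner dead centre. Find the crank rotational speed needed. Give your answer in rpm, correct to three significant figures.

For an in-line slider-crank, |v_piston| = rω|sinθ|·[1 + r cosθ/√(L² − r² sin²θ)].
With r = 0.0103 m, L = 0.0385 m, θ = 132.7°: the bracketed kinematic factor |dx/dθ| = 0.0061689 m.
ω = v/|dx/dθ| = 1.73/0.0061689 = 280.44 rad/s.
N = 60ω/(2π) = 2678 rpm.

2680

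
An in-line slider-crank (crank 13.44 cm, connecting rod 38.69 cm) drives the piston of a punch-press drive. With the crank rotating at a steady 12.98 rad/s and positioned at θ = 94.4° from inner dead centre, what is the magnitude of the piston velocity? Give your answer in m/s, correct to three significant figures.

ω = 12.98 rad/s
For an in-line slider-crank, x = r cosθ + √(L² − r² sin²θ), so v = −rω sinθ·[1 + r cosθ/√(L² − r² sin²θ)].
With r = 0.1344 m, L = 0.3869 m, θ = 94.4°: √(L² − r² sin²θ) = 0.36295 m.
v = −0.1344·12.98·0.99705·[1 + 0.1344·-0.07672/0.36295] = -1.69 m/s.
|v| = 1.69 m/s.

1.69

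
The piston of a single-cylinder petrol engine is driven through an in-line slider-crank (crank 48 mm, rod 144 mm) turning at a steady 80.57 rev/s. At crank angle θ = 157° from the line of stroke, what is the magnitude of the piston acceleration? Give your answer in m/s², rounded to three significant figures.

ω = 2π·80.6 = 506.2 rad/s
x(θ) = r cosθ + √(L² − r² sin²θ); with ω constant, a = ω²·d²x/dθ².
d²x/dθ² = −r cosθ − r²(cos2θ)/√u − r⁴ sin²2θ/(4u^{3/2}),  u = L² − r² sin²θ = 0.0203842 m².
Substituting r = 0.048 m, L = 0.144 m, θ = 157°: d²x/dθ² = +0.032738 m.
a = ω²·d²x/dθ² = (506.2)²·(+0.032738) = +8390 m/s²;  |a| = 8390 m/s².

8390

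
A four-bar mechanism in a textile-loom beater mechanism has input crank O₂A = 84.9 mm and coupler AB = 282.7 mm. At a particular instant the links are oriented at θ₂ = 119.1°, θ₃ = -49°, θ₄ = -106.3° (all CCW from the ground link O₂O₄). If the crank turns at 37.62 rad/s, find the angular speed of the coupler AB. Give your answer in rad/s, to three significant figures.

9.56

ω₂ = 37.62 rad/s
Differentiating the loop-closure r₂e^{iθ₂}+r₃e^{iθ₃}=r₁+r₄e^{iθ₄} gives r₂ω₂e^{iθ₂}+r₃ω₃e^{iθ₃}=r₄ω₄e^{iθ₄}.
Eliminating the other unknown: ω₃ = r₂ω₂ sin(θ₄−θ₂) / [r₃ sin(θ₃−θ₄)].
Numerator sine = +0.71203; denominator sine = +0.84151.
Result = 0.0849·37.62·(+0.71203) / (0.2827·(+0.84151)) = +9.5595 rad/s; magnitude 9.5595 rad/s.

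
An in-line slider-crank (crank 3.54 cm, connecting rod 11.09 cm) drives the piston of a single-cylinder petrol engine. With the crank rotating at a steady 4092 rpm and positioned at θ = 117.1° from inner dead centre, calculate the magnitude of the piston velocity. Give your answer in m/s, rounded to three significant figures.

ω = 2π·4092/60 = 428.5 rad/s
For an in-line slider-crank, x = r cosθ + √(L² − r² sin²θ), so v = −rω sinθ·[1 + r cosθ/√(L² − r² sin²θ)].
With r = 0.0354 m, L = 0.1109 m, θ = 117.1°: √(L² − r² sin²θ) = 0.10633 m.
v = −0.0354·428.5·0.89021·[1 + 0.0354·-0.45554/0.10633] = -11.456 m/s.
|v| = 11.456 m/s.

11.5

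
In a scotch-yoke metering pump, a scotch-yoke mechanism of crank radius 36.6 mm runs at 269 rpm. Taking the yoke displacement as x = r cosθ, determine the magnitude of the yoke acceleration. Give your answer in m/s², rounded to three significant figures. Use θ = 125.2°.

ω = 28.17 rad/s (from 269 rpm).
x = r cosθ ⇒ ẍ = −rω² cosθ (ω constant).
|a| = rω²|cosθ| = 0.0366·(28.17)²·|cos 125.2°| = 16.741 m/s².

16.7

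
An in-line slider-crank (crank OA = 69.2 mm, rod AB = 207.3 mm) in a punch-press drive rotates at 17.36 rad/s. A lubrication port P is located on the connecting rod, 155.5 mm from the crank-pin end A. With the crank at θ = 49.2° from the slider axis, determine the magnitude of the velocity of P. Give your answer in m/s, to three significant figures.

1.08

ω = 17.36 rad/s.  Crank-pin speed |V_A| = rω = 1.2013 m/s, perpendicular to OA.
Rod angle: sinφ = −(r/L) sinθ ⇒ φ = -14.637°; ω_rod = −rω cosθ/√(L²−r²sin²θ) = -3.9136 rad/s.
V_P = V_A + ω_rod × AP, with AP = 0.1555 m along the rod.
Components: V_Px = −rω sinθ − a·ω_rod·sinφ = -1.0632 m/s;  V_Py = rω cosθ + a·ω_rod·cosφ = +0.19615 m/s.
|V_P| = √(V_Px² + V_Py²) = 1.0811 m/s.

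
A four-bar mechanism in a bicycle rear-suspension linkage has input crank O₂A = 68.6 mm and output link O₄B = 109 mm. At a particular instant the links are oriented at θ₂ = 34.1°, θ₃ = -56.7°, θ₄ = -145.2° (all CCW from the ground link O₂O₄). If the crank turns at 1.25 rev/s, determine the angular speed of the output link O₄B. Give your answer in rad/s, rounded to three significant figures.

ω₂ = 7.854 rad/s (from 1.25 rev/s).
Differentiating the loop-closure r₂e^{iθ₂}+r₃e^{iθ₃}=r₁+r₄e^{iθ₄} gives r₂ω₂e^{iθ₂}+r₃ω₃e^{iθ₃}=r₄ω₄e^{iθ₄}.
Eliminating the other unknown: ω₄ = r₂ω₂ sin(θ₂−θ₃) / [r₄ sin(θ₄−θ₃)].
Numerator sine = +0.99990; denominator sine = -0.99966.
Result = 0.0686·7.854·(+0.99990) / (0.109·(-0.99966)) = -4.9442 rad/s; magnitude 4.9442 rad/s.

4.94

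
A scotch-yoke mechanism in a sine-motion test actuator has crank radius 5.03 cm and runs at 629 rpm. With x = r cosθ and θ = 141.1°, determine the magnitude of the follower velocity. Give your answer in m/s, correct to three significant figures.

2.08

ω = 65.87 rad/s (from 629 rpm).
x = r cosθ ⇒ ẋ = −rω sinθ.
|v| = rω|sinθ| = 0.0503·65.87·|sin 141.1°| = 2.0806 m/s.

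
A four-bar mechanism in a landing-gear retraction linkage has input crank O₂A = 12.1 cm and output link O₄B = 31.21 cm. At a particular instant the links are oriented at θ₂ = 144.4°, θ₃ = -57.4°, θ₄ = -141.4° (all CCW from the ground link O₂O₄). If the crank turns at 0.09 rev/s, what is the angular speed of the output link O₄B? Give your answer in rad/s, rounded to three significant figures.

0.0819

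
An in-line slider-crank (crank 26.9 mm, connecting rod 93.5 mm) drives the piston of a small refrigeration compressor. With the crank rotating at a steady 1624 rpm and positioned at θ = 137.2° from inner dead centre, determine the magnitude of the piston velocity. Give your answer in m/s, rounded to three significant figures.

ω = 2π·1624/60 = 170.1 rad/s
For an in-line slider-crank, x = r cosθ + √(L² − r² sin²θ), so v = −rω sinθ·[1 + r cosθ/√(L² − r² sin²θ)].
With r = 0.0269 m, L = 0.0935 m, θ = 137.2°: √(L² − r² sin²θ) = 0.091696 m.
v = −0.0269·170.1·0.67944·[1 + 0.0269·-0.73373/0.091696] = -2.4392 m/s.
|v| = 2.4392 m/s.

2.44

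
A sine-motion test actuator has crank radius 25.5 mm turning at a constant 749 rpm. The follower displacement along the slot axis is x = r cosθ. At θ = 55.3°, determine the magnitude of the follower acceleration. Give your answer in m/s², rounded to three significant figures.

ω = 78.44 rad/s (from 749 rpm).
x = r cosθ ⇒ ẍ = −rω² cosθ (ω constant).
|a| = rω²|cosθ| = 0.0255·(78.44)²·|cos 55.3°| = 89.307 m/s².

89.3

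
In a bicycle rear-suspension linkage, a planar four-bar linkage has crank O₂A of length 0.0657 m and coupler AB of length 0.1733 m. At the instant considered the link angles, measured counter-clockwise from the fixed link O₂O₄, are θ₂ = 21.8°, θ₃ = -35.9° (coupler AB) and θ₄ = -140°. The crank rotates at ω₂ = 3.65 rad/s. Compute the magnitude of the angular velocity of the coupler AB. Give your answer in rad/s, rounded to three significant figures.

0.446

ω₂ = 3.65 rad/s
Differentiating the loop-closure r₂e^{iθ₂}+r₃e^{iθ₃}=r₁+r₄e^{iθ₄} gives r₂ω₂e^{iθ₂}+r₃ω₃e^{iθ₃}=r₄ω₄e^{iθ₄}.
Eliminating the other unknown: ω₃ = r₂ω₂ sin(θ₄−θ₂) / [r₃ sin(θ₃−θ₄)].
Numerator sine = -0.31233; denominator sine = +0.96987.
Result = 0.0657·3.65·(-0.31233) / (0.1733·(+0.96987)) = -0.44562 rad/s; magnitude 0.44562 rad/s.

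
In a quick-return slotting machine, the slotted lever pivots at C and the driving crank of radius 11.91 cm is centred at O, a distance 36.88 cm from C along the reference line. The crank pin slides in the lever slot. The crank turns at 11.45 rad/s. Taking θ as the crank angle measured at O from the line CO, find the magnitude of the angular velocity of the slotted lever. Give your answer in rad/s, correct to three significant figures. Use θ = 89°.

ω = 11.45 rad/s
Crank pin A relative to C: A = (d + r cosθ, r sinθ); lever angle φ = atan2(r sinθ, d + r cosθ).
Differentiating tanφ: φ̇ = rω(d cosθ + r)/(d² + r² + 2dr cosθ).
d² + r² + 2dr cosθ = |CA|² = 0.151731 m²;  d cosθ + r = +0.12554 m.
|ω_lever| = |0.1191·11.45·+0.12554| / 0.151731 = 1.1283 rad/s.

1.13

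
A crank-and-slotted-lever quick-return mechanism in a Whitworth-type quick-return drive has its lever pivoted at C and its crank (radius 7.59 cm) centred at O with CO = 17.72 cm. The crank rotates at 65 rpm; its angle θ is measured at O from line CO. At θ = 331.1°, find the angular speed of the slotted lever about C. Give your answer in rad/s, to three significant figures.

1.97

ω = 6.807 rad/s (from 65 rpm).
Crank pin A relative to C: A = (d + r cosθ, r sinθ); lever angle φ = atan2(r sinθ, d + r cosθ).
Differentiating tanφ: φ̇ = rω(d cosθ + r)/(d² + r² + 2dr cosθ).
d² + r² + 2dr cosθ = |CA|² = 0.0607097 m²;  d cosθ + r = +0.23103 m.
|ω_lever| = |0.0759·6.807·+0.23103| / 0.0607097 = 1.9661 rad/s.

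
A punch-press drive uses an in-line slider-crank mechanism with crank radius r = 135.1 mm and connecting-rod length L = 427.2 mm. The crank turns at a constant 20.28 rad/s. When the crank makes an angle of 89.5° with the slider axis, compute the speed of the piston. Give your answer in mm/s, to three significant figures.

2750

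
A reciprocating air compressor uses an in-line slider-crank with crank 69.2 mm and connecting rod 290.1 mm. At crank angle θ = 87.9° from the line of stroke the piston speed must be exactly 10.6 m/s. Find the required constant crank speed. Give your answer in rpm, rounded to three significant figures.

For an in-line slider-crank, |v_piston| = rω|sinθ|·[1 + r cosθ/√(L² − r² sin²θ)].
With r = 0.0692 m, L = 0.2901 m, θ = 87.9°: the bracketed kinematic factor |dx/dθ| = 0.069776 m.
ω = v/|dx/dθ| = 10.6/0.069776 = 151.91 rad/s.
N = 60ω/(2π) = 1450.7 rpm.

1450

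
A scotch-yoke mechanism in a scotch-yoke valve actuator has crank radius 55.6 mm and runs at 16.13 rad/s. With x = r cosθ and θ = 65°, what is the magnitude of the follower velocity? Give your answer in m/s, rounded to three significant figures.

0.813

ω = 16.13 rad/s
x = r cosθ ⇒ ẋ = −rω sinθ.
|v| = rω|sinθ| = 0.0556·16.13·|sin 65°| = 0.8128 m/s.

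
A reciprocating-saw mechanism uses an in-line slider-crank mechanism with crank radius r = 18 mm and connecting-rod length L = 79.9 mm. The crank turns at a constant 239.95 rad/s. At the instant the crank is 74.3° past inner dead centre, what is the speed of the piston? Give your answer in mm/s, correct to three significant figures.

ω = 239.9 rad/s
For an in-line slider-crank, x = r cosθ + √(L² − r² sin²θ), so v = −rω sinθ·[1 + r cosθ/√(L² − r² sin²θ)].
With r = 0.018 m, L = 0.0799 m, θ = 74.3°: √(L² − r² sin²θ) = 0.077998 m.
v = −0.018·239.9·0.96269·[1 + 0.018·0.27060/0.077998] = -4.4176 m/s.
|v| = 4.4176 m/s = 4417.6 mm/s.

4420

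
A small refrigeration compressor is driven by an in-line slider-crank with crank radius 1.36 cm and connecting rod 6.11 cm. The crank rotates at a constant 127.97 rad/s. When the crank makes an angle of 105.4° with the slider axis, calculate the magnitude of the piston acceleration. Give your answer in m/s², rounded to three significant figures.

103

ω = 128 rad/s
x(θ) = r cosθ + √(L² − r² sin²θ); with ω constant, a = ω²·d²x/dθ².
d²x/dθ² = −r cosθ − r²(cos2θ)/√u − r⁴ sin²2θ/(4u^{3/2}),  u = L² − r² sin²θ = 0.00356129 m².
Substituting r = 0.0136 m, L = 0.0611 m, θ = 105.4°: d²x/dθ² = +0.0062632 m.
a = ω²·d²x/dθ² = (128)²·(+0.0062632) = +102.57 m/s²;  |a| = 102.57 m/s².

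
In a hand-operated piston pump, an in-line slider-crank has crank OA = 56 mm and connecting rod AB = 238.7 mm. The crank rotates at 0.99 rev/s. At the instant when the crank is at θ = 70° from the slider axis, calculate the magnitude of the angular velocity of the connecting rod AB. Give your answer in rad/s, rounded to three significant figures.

ω = 6.22 rad/s (converted from 0.99 rev/s).
The rod makes angle φ with the slider axis where L sinφ = r sinθ; differentiating, L cosφ·φ̇ = r ω cosθ.
L cosφ = √(L² − r² sin²θ) = 0.23283 m.
|ω_rod| = r ω |cosθ| / √(L² − r² sin²θ) = 0.056·6.22·0.34202/0.23283 = 0.51171 rad/s.

0.512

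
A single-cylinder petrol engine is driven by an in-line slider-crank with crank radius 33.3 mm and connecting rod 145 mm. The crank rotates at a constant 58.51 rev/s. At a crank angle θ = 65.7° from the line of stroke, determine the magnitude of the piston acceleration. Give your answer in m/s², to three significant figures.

ω = 2π·58.5 = 367.6 rad/s
x(θ) = r cosθ + √(L² − r² sin²θ); with ω constant, a = ω²·d²x/dθ².
d²x/dθ² = −r cosθ − r²(cos2θ)/√u − r⁴ sin²2θ/(4u^{3/2}),  u = L² − r² sin²θ = 0.0201039 m².
Substituting r = 0.0333 m, L = 0.145 m, θ = 65.7°: d²x/dθ² = -0.0085922 m.
a = ω²·d²x/dθ² = (367.6)²·(-0.0085922) = -1161.2 m/s²;  |a| = 1161.2 m/s².

1160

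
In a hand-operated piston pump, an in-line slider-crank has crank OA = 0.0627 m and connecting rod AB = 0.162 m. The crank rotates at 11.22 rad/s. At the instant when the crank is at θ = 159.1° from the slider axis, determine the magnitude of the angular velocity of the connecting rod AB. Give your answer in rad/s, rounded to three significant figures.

4.10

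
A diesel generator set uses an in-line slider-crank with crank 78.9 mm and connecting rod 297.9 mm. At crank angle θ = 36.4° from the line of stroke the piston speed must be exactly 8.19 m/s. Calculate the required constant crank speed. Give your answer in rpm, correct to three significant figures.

For an in-line slider-crank, |v_piston| = rω|sinθ|·[1 + r cosθ/√(L² − r² sin²θ)].
With r = 0.0789 m, L = 0.2979 m, θ = 36.4°: the bracketed kinematic factor |dx/dθ| = 0.056928 m.
ω = v/|dx/dθ| = 8.19/0.056928 = 143.87 rad/s.
N = 60ω/(2π) = 1373.8 rpm.

1370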